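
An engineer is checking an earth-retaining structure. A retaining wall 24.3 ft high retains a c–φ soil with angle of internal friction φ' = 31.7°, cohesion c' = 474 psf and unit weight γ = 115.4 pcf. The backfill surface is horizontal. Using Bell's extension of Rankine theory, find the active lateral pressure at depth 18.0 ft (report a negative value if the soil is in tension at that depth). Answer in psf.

117 psf

K_a = (1 − sin φ)/(1 + sin φ) = 0.3111.
σ_a = K_a γ z − 2c√K_a = 0.3111×115.4×18.0 − 2×474×0.5577 = 117.4 psf.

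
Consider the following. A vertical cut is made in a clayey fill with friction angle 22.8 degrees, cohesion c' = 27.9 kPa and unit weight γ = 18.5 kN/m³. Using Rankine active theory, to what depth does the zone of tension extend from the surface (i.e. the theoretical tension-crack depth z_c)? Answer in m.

K_a = tan²(45° − 22.8°/2) = 0.4414; √K_a = 0.6644.
The active pressure is zero where K_a γ z = 2c√K_a, so z_c = 2c/(γ√K_a) = 2×27.9/(18.5×0.6644) = 4.540 m.

4.54 m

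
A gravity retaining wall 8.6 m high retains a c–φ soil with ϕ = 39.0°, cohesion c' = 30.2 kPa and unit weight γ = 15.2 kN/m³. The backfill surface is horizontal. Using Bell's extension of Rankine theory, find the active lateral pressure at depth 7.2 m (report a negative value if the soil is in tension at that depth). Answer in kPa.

-3.91 kPa

K_a = (1 − sin φ)/(1 + sin φ) = 0.2275.
σ_a = K_a γ z − 2c√K_a = 0.2275×15.2×7.2 − 2×30.2×0.4770 = -3.911 kPa.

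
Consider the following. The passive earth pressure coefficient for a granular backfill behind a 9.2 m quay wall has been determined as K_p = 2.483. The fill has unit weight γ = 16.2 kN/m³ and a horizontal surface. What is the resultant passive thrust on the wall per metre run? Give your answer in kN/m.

1700 kN/m

P = ½ K_p γ H² = 0.5 × 2.483 × 16.2 × 9.2² = 1702 kN/m.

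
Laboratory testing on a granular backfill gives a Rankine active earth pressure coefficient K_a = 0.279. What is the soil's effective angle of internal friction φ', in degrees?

K_a = tan²(45° − φ/2) ⇒ 45° − φ/2 = arctan(√0.279) = 27.84°.
φ = 2(45° − 27.84°) = 34.31°.

34.3°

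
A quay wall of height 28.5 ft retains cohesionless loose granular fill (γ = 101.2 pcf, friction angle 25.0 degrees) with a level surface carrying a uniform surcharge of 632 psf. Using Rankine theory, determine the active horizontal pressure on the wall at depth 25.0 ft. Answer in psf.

1280 psf

K_a = (1 − sin φ)/(1 + sin φ) = 0.4059.
σ_v = γz + q = 101.2 × 25.0 + 632 = 3162 psf.
σ_h = K_a σ_v = 0.4059 × 3162 = 1283 psf.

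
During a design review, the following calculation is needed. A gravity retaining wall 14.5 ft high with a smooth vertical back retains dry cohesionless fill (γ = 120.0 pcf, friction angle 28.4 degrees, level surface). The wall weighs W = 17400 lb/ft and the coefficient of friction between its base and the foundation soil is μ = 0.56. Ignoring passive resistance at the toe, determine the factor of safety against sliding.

K_a = tan²(45° − 28.4°/2) = 0.3554.
P_a = ½K_aγH² = 0.5×0.3554×120.0×14.5² = 4483 lb/ft, acting at H/3 = 4.833 ft above the base.
FS_sliding = μW / P_a = 0.56×17400 / 4483 = 2.174.

2.17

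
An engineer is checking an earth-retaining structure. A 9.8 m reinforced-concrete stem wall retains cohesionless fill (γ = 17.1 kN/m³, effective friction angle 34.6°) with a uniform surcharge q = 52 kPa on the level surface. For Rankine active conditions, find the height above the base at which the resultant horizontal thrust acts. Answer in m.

K_a = 0.2756.
Triangular part P₁ = ½K_aγH² = 226.3 at H/3 = 3.267 m; rectangular part P₂ = K_a q H = 140.5 at H/2 = 4.900 m.
ȳ = (P₁·3.267 + P₂·4.900)/(P₁+P₂) = 3.892 m.

3.89 m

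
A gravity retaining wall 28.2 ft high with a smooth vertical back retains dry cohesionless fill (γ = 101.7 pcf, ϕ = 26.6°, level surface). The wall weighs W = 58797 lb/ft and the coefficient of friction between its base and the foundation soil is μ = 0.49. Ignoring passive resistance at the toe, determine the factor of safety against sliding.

1.87

K_a = tan²(45° − 26.6°/2) = 0.3814.
P_a = ½K_aγH² = 0.5×0.3814×101.7×28.2² = 15420 lb/ft, acting at H/3 = 9.400 ft above the base.
FS_sliding = μW / P_a = 0.49×58797 / 15420 = 1.868.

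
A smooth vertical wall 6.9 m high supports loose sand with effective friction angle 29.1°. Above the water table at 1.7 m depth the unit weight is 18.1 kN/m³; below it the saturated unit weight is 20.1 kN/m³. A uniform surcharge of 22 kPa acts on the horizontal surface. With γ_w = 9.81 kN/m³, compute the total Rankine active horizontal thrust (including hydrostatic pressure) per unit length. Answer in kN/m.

K_a = tan²(45° − φ/2) = 0.3456.
γ' = 20.1 − 9.81 = 10.29 kN/m³. h₂ = H − d_w = 5.2 m.
σ'_h: at surface K_a·q = 7.603; at WT K_a(q+γd_w) = 18.24; at base K_a(q+γd_w+γ'h₂) = 36.73 kPa.
P₁ = ½(7.603+18.24)×1.7 = 21.96; P₂ = ½(18.24+36.73)×5.2 = 142.9; P_w = ½γ_w h₂² = 132.6.
Total = 21.96+142.9+132.6 = 297.5 kN/m.

298 kN/m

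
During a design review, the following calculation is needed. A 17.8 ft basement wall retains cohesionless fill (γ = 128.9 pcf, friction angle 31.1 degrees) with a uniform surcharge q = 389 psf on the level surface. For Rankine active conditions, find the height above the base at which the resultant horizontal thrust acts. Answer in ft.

6.68 ft

K_a = 0.3188.
Triangular part P₁ = ½K_aγH² = 6510 at H/3 = 5.933 ft; rectangular part P₂ = K_a q H = 2207 at H/2 = 8.900 ft.
ȳ = (P₁·5.933 + P₂·8.900)/(P₁+P₂) = 6.685 ft.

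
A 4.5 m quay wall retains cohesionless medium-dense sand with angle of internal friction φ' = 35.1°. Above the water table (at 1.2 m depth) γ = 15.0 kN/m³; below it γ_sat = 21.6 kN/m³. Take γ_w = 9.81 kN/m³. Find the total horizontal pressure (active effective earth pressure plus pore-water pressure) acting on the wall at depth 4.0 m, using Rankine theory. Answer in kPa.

41.2 kPa

K_a = (1 − sin φ)/(1 + sin φ) = 0.2698.
γ' = 21.6 − 9.81 = 11.79 kN/m³.
Effective vertical stress at 4.0 m: σ'_v = 15.0×1.2 + 11.79×2.80 = 51.01 kPa.
σ'_h = K_a σ'_v = 0.2698 × 51.01 = 13.76 kPa; u = γ_w × 2.80 = 27.47 kPa.
Total σ_h = 13.76 + 27.47 = 41.23 kPa.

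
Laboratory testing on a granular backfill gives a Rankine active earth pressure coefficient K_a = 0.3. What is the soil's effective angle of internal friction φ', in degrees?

K_a = tan²(45° − φ/2) ⇒ 45° − φ/2 = arctan(√0.3) = 28.71°.
φ = 2(45° − 28.71°) = 32.58°.

32.6°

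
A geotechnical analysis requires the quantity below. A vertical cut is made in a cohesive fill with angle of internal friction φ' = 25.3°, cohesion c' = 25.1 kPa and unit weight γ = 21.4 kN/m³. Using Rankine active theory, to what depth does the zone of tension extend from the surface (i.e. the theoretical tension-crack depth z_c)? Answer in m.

3.70 m

K_a = tan²(45° − 25.3°/2) = 0.4012; √K_a = 0.6334.
The active pressure is zero where K_a γ z = 2c√K_a, so z_c = 2c/(γ√K_a) = 2×25.1/(21.4×0.6334) = 3.704 m.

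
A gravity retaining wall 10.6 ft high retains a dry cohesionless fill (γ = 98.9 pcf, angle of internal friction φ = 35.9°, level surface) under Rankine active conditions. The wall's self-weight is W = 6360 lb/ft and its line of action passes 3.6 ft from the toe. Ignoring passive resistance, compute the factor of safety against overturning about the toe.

K_a = tan²(45° − 35.9°/2) = 0.2607.
P_a = ½K_aγH² = 0.5×0.2607×98.9×10.6² = 1449 lb/ft, acting at H/3 = 3.533 ft above the base.
Overturning moment M_o = P_a × H/3 = 1449 × 3.533 = 5119.
Resisting moment M_r = W × 3.6 = 6360 × 3.6 = 22900.
FS_overturning = M_r/M_o = 22900/5119 = 4.473.

4.47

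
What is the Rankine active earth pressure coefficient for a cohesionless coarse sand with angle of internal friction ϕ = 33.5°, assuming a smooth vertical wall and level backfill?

K_a = (1 − sin φ)/(1 + sin φ) = (1 − sin 33.5°)/(1 + sin 33.5°) = 0.2887.

0.289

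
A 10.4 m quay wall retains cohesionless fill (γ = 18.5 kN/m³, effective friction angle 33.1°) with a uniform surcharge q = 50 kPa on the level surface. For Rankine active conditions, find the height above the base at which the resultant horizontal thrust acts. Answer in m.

4.06 m

K_a = 0.2936.
Triangular part P₁ = ½K_aγH² = 293.7 at H/3 = 3.467 m; rectangular part P₂ = K_a q H = 152.7 at H/2 = 5.200 m.
ȳ = (P₁·3.467 + P₂·5.200)/(P₁+P₂) = 4.059 m.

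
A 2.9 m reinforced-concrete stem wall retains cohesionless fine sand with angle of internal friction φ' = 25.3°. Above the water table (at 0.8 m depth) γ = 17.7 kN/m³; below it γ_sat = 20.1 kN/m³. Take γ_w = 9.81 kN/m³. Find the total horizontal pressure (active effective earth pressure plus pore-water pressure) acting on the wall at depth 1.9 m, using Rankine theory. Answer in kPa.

K_a = (1 − sin φ)/(1 + sin φ) = 0.4012.
γ' = 20.1 − 9.81 = 10.29 kN/m³.
Effective vertical stress at 1.9 m: σ'_v = 17.7×0.8 + 10.29×1.10 = 25.48 kPa.
σ'_h = K_a σ'_v = 0.4012 × 25.48 = 10.22 kPa; u = γ_w × 1.10 = 10.79 kPa.
Total σ_h = 10.22 + 10.79 = 21.01 kPa.

21.0 kPa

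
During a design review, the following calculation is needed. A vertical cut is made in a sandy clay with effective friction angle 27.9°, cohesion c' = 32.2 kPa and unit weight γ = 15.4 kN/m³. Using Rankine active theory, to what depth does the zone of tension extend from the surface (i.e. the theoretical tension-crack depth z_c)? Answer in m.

K_a = tan²(45° − 27.9°/2) = 0.3625; √K_a = 0.6020.
The active pressure is zero where K_a γ z = 2c√K_a, so z_c = 2c/(γ√K_a) = 2×32.2/(15.4×0.6020) = 6.946 m.

6.95 m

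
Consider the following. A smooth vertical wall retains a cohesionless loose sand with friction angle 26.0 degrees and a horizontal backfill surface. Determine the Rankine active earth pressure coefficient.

K_a = tan²(45° − φ/2) = tan²(32.00°) = 0.3905.

0.390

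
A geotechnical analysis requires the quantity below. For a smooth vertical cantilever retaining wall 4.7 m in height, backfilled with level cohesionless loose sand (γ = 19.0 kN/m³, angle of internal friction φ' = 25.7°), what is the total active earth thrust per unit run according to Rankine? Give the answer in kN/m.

K_a = tan²(45° − φ/2) = 0.3950.
P_a = ½ K_a γ H² = 0.5 × 0.3950 × 19.0 × 4.7² = 82.90 kN/m.

82.9 kN/m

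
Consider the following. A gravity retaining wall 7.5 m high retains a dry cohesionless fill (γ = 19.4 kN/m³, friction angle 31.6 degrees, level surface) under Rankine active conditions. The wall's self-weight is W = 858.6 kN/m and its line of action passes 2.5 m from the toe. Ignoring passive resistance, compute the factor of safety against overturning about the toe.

5.04

K_a = tan²(45° − 31.6°/2) = 0.3123.
P_a = ½K_aγH² = 0.5×0.3123×19.4×7.5² = 170.4 kN/m, acting at H/3 = 2.500 m above the base.
Overturning moment M_o = P_a × H/3 = 170.4 × 2.500 = 426.1.
Resisting moment M_r = W × 2.5 = 858.6 × 2.5 = 2146.
FS_overturning = M_r/M_o = 2146/426.1 = 5.038.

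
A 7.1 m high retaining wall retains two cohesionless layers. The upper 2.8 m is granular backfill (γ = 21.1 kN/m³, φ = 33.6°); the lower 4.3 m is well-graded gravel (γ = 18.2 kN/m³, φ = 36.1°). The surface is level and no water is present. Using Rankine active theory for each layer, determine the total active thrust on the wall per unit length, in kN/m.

K_a1 = tan²(45°−33.6°/2) = 0.2875; K_a2 = tan²(45°−36.1°/2) = 0.2585.
Layer 1: σ at base = K_a1 γ₁ h₁ = 16.99 kPa; P₁ = ½×16.99×2.8 = 23.78.
Layer 2: σ_v at top = γ₁h₁ = 59.08; σ_h top = K_a2×59.08 = 15.27; σ_h base = K_a2×(59.08+18.2×4.3) = 35.50.
P₂ = ½(15.27+35.50)×4.3 = 109.2. Total P_a = 23.78+109.2 = 132.9 kN/m.

133 kN/m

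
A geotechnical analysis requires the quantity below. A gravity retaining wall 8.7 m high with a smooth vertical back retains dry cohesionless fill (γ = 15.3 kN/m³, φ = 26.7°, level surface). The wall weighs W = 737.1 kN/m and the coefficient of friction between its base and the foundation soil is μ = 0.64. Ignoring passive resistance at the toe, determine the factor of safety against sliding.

K_a = tan²(45° − 26.7°/2) = 0.3800.
P_a = ½K_aγH² = 0.5×0.3800×15.3×8.7² = 220.0 kN/m, acting at H/3 = 2.900 m above the base.
FS_sliding = μW / P_a = 0.64×737.1 / 220.0 = 2.144.

2.14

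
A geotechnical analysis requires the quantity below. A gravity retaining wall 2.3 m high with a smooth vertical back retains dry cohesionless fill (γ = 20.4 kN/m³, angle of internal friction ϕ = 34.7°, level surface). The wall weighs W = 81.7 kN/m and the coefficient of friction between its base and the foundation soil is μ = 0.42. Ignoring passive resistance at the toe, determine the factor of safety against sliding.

K_a = tan²(45° − 34.7°/2) = 0.2745.
P_a = ½K_aγH² = 0.5×0.2745×20.4×2.3² = 14.81 kN/m, acting at H/3 = 0.7667 m above the base.
FS_sliding = μW / P_a = 0.42×81.7 / 14.81 = 2.317.

2.32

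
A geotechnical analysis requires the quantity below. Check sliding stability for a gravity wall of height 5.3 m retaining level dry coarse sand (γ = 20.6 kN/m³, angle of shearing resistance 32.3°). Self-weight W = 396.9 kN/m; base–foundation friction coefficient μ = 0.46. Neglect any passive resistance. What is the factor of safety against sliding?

K_a = tan²(45° − 32.3°/2) = 0.3035.
P_a = ½K_aγH² = 0.5×0.3035×20.6×5.3² = 87.81 kN/m, acting at H/3 = 1.767 m above the base.
FS_sliding = μW / P_a = 0.46×396.9 / 87.81 = 2.079.

2.08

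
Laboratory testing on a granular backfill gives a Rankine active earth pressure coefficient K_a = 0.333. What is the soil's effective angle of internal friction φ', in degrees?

30.0°

K_a = tan²(45° − φ/2) ⇒ 45° − φ/2 = arctan(√0.333) = 29.99°.
φ = 2(45° − 29.99°) = 30.02°.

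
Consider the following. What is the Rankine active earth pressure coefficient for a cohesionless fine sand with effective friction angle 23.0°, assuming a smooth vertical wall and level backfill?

K_a = (1 − sin φ)/(1 + sin φ) = (1 − sin 23.0°)/(1 + sin 23.0°) = 0.4381.

0.438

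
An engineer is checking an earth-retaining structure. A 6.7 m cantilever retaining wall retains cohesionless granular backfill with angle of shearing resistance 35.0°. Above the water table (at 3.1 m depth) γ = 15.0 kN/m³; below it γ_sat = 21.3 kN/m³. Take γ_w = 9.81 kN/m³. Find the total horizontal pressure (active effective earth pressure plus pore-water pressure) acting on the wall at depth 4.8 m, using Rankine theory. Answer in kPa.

K_a = (1 − sin φ)/(1 + sin φ) = 0.2710.
γ' = 21.3 − 9.81 = 11.49 kN/m³.
Effective vertical stress at 4.8 m: σ'_v = 15.0×3.1 + 11.49×1.70 = 66.03 kPa.
σ'_h = K_a σ'_v = 0.2710 × 66.03 = 17.89 kPa; u = γ_w × 1.70 = 16.68 kPa.
Total σ_h = 17.89 + 16.68 = 34.57 kPa.

34.6 kPa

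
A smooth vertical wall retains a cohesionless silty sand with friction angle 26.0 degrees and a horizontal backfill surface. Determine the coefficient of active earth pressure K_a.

K_a = (1 − sin φ)/(1 + sin φ) = (1 − sin 26.0°)/(1 + sin 26.0°) = 0.3905.

0.390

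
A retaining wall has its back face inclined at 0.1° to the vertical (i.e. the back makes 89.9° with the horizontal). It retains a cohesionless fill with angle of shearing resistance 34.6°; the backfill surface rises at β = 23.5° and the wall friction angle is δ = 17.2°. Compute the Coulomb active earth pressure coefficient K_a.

K_a = sin²(α+φ) / [sin²α · sin(α−δ) · (1 + √{sin(φ+δ)sin(φ−β) / (sin(α−δ)sin(α+β))})²].
With α = 89.9°, φ = 34.6°, δ = 17.2°, β = 23.5°: K_a = 0.3550.

0.355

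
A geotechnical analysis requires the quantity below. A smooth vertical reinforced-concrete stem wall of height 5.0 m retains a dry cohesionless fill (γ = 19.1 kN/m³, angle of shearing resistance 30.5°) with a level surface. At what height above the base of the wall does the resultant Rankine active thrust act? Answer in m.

K_a = 0.3267.
The pressure distribution is triangular, so the resultant acts at H/3 above the base = 5.0/3 = 1.667 m.

1.67 m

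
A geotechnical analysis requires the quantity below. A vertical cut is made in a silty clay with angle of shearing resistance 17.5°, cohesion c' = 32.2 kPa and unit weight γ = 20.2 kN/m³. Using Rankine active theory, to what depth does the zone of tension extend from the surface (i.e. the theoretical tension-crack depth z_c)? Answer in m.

K_a = tan²(45° − 17.5°/2) = 0.5376; √K_a = 0.7332.
The active pressure is zero where K_a γ z = 2c√K_a, so z_c = 2c/(γ√K_a) = 2×32.2/(20.2×0.7332) = 4.348 m.

4.35 m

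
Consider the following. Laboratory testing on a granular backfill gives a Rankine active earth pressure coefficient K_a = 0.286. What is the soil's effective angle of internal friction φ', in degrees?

K_a = tan²(45° − φ/2) ⇒ 45° − φ/2 = arctan(√0.286) = 28.14°.
φ = 2(45° − 28.14°) = 33.73°.

33.7°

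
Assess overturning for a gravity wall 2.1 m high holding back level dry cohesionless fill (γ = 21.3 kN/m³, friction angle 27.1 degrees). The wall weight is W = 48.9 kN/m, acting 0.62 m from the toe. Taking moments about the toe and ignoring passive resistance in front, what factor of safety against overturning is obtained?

K_a = tan²(45° − 27.1°/2) = 0.3741.
P_a = ½K_aγH² = 0.5×0.3741×21.3×2.1² = 17.57 kN/m, acting at H/3 = 0.7000 m above the base.
Overturning moment M_o = P_a × H/3 = 17.57 × 0.7000 = 12.30.
Resisting moment M_r = W × 0.62 = 48.9 × 0.62 = 30.32.
FS_overturning = M_r/M_o = 30.32/12.30 = 2.465.

2.47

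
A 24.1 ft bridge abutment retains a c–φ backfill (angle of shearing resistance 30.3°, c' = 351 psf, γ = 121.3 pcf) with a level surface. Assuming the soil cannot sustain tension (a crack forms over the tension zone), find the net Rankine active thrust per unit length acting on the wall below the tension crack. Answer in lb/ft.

3920 lb/ft

K_a = 0.3293; √K_a = 0.5739.
Tension-crack depth z_c = 2c/(γ√K_a) = 2×351/(121.3×0.5739) = 10.08 ft.
σ_a at base = K_a γ H − 2c√K_a = 0.3293×121.3×24.1 − 2×351×0.5739 = 559.9 psf.
P_a = ½ × 559.9 × (H − z_c) = 0.5×559.9×14.02 = 3923 lb/ft.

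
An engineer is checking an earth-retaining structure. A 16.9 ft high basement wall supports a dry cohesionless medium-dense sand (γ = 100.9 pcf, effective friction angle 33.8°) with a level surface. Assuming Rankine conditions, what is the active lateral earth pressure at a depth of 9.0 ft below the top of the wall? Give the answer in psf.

K_a = (1 − sin φ)/(1 + sin φ) = 0.2851.
σ_h = K_a γ z = 0.2851 × 100.9 × 9.0 = 258.9 psf.

259 psf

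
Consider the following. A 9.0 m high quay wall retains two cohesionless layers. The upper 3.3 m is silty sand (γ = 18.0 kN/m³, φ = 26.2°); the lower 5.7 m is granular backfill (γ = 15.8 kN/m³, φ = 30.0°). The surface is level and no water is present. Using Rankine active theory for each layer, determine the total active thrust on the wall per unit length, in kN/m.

236 kN/m

K_a1 = tan²(45°−26.2°/2) = 0.3874; K_a2 = tan²(45°−30.0°/2) = 0.3333.
Layer 1: σ at base = K_a1 γ₁ h₁ = 23.01 kPa; P₁ = ½×23.01×3.3 = 37.97.
Layer 2: σ_v at top = γ₁h₁ = 59.40; σ_h top = K_a2×59.40 = 19.80; σ_h base = K_a2×(59.40+15.8×5.7) = 49.82.
P₂ = ½(19.80+49.82)×5.7 = 198.4. Total P_a = 37.97+198.4 = 236.4 kN/m.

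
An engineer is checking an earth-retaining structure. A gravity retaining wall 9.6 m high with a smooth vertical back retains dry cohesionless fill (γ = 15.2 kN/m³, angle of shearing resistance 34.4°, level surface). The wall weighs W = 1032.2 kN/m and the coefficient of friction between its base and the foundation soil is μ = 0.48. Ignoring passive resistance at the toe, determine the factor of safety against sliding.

K_a = tan²(45° − 34.4°/2) = 0.2780.
P_a = ½K_aγH² = 0.5×0.2780×15.2×9.6² = 194.7 kN/m, acting at H/3 = 3.200 m above the base.
FS_sliding = μW / P_a = 0.48×1032.2 / 194.7 = 2.545.

2.54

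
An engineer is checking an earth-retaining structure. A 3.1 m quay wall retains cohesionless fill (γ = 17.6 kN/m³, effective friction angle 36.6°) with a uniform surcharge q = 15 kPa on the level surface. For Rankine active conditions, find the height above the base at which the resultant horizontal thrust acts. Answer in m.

1.22 m

K_a = 0.2530.
Triangular part P₁ = ½K_aγH² = 21.39 at H/3 = 1.033 m; rectangular part P₂ = K_a q H = 11.76 at H/2 = 1.550 m.
ȳ = (P₁·1.033 + P₂·1.550)/(P₁+P₂) = 1.217 m.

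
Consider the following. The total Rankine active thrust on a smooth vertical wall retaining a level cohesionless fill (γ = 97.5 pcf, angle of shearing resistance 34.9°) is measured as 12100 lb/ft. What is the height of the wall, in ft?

K_a = 0.2721. P_a = ½ K_a γ H² ⇒ H = √(2P_a/(K_a γ)).
H = √(2×12100/(0.2721×97.5)) = 30.20 ft.

30.2 ft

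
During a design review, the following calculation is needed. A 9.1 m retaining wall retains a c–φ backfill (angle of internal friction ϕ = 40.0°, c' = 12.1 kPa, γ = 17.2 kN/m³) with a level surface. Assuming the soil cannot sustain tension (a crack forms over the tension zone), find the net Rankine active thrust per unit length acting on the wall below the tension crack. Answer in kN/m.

69.2 kN/m

K_a = 0.2174; √K_a = 0.4663.
Tension-crack depth z_c = 2c/(γ√K_a) = 2×12.1/(17.2×0.4663) = 3.017 m.
σ_a at base = K_a γ H − 2c√K_a = 0.2174×17.2×9.1 − 2×12.1×0.4663 = 22.75 kPa.
P_a = ½ × 22.75 × (H − z_c) = 0.5×22.75×6.083 = 69.19 kN/m.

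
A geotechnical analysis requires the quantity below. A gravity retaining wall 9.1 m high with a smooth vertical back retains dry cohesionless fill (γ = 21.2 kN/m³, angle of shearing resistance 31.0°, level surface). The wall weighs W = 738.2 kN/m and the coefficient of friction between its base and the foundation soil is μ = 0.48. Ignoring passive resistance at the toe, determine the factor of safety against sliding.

K_a = tan²(45° − 31.0°/2) = 0.3201.
P_a = ½K_aγH² = 0.5×0.3201×21.2×9.1² = 281.0 kN/m, acting at H/3 = 3.033 m above the base.
FS_sliding = μW / P_a = 0.48×738.2 / 281.0 = 1.261.

1.26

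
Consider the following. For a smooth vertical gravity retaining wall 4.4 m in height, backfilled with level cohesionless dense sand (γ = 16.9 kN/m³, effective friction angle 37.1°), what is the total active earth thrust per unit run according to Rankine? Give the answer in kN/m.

40.5 kN/m

K_a = tan²(45° − φ/2) = 0.2475.
P_a = ½ K_a γ H² = 0.5 × 0.2475 × 16.9 × 4.4² = 40.49 kN/m.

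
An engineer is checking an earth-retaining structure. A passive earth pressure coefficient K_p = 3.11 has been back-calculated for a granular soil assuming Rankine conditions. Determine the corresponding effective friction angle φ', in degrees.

K_p = (1+sin φ)/(1−sin φ) ⇒ sin φ = (K_p − 1)/(K_p + 1) = 0.5134.
φ = arcsin(0.5134) = 30.89°.

30.9°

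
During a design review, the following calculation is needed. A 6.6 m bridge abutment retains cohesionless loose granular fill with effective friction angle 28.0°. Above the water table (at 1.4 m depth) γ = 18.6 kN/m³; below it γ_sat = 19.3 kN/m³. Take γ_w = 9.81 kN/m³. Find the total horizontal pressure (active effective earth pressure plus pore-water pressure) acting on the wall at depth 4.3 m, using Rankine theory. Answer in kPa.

47.8 kPa

K_a = (1 − sin φ)/(1 + sin φ) = 0.3610.
γ' = 19.3 − 9.81 = 9.490 kN/m³.
Effective vertical stress at 4.3 m: σ'_v = 18.6×1.4 + 9.490×2.90 = 53.56 kPa.
σ'_h = K_a σ'_v = 0.3610 × 53.56 = 19.34 kPa; u = γ_w × 2.90 = 28.45 kPa.
Total σ_h = 19.34 + 28.45 = 47.79 kPa.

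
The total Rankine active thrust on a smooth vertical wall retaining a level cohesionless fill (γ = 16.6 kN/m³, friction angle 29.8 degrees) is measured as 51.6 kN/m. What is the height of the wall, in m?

K_a = 0.3360. P_a = ½ K_a γ H² ⇒ H = √(2P_a/(K_a γ)).
H = √(2×51.6/(0.3360×16.6)) = 4.301 m.

4.30 m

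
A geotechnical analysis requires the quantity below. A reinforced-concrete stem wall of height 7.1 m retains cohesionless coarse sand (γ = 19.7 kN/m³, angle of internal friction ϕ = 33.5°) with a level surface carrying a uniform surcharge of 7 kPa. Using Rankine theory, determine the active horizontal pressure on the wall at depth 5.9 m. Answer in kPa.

35.6 kPa

K_a = (1 − sin φ)/(1 + sin φ) = 0.2887.
σ_v = γz + q = 19.7 × 5.9 + 7 = 123.2 kPa.
σ_h = K_a σ_v = 0.2887 × 123.2 = 35.58 kPa.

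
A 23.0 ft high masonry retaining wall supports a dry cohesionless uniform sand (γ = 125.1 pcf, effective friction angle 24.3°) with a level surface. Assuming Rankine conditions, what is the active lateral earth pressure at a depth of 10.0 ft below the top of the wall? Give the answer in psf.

522 psf

K_a = (1 − sin φ)/(1 + sin φ) = 0.4169.
σ_h = K_a γ z = 0.4169 × 125.1 × 10.0 = 521.6 psf.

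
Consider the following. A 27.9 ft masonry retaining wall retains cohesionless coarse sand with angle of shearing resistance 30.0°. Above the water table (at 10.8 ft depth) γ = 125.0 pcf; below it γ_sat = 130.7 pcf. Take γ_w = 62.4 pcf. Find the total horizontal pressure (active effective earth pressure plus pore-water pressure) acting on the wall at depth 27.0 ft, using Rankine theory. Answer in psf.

K_a = (1 − sin φ)/(1 + sin φ) = 0.3333.
γ' = 130.7 − 62.4 = 68.30 pcf.
Effective vertical stress at 27.0 ft: σ'_v = 125.0×10.8 + 68.30×16.2 = 2456 psf.
σ'_h = K_a σ'_v = 0.3333 × 2456 = 818.8 psf; u = γ_w × 16.2 = 1011 psf.
Total σ_h = 818.8 + 1011 = 1830 psf.

1830 psf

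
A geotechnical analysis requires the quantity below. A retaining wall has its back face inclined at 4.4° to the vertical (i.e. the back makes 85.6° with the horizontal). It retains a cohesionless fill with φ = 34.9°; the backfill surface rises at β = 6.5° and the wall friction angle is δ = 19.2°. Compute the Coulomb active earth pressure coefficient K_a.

K_a = sin²(α+φ) / [sin²α · sin(α−δ) · (1 + √{sin(φ+δ)sin(φ−β) / (sin(α−δ)sin(α+β))})²].
With α = 85.6°, φ = 34.9°, δ = 19.2°, β = 6.5°: K_a = 0.2998.

0.300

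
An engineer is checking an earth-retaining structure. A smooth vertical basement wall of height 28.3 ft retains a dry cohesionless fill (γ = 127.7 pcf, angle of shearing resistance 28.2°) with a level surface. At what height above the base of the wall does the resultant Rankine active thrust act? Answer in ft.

K_a = 0.3582.
The pressure distribution is triangular, so the resultant acts at H/3 above the base = 28.3/3 = 9.433 ft.

9.43 ft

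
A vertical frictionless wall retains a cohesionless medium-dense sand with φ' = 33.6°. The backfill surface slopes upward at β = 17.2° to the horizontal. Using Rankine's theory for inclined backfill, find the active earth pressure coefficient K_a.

0.327

K_a = cos β · (cos β − √(cos²β − cos²φ)) / (cos β + √(cos²β − cos²φ)).
cos β = 0.9553, cos φ = 0.8329, √(cos²β − cos²φ) = 0.4678.
K_a = 0.9553 × (0.9553 − 0.4678)/(0.9553 + 0.4678) = 0.3273.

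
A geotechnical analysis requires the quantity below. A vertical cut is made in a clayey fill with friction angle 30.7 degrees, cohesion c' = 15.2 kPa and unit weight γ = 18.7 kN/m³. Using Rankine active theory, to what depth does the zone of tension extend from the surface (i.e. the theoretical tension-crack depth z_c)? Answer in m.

2.86 m

K_a = tan²(45° − 30.7°/2) = 0.3240; √K_a = 0.5692.
The active pressure is zero where K_a γ z = 2c√K_a, so z_c = 2c/(γ√K_a) = 2×15.2/(18.7×0.5692) = 2.856 m.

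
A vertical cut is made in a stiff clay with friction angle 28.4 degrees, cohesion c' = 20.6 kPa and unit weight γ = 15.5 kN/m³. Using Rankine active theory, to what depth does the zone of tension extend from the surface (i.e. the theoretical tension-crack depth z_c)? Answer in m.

K_a = tan²(45° − 28.4°/2) = 0.3554; √K_a = 0.5961.
The active pressure is zero where K_a γ z = 2c√K_a, so z_c = 2c/(γ√K_a) = 2×20.6/(15.5×0.5961) = 4.459 m.

4.46 m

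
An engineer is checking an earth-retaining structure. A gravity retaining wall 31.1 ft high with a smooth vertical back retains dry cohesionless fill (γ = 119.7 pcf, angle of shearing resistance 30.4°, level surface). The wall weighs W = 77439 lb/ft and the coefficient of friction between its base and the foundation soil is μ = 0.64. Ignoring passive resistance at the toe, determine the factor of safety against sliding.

2.61

K_a = tan²(45° − 30.4°/2) = 0.3280.
P_a = ½K_aγH² = 0.5×0.3280×119.7×31.1² = 18990 lb/ft, acting at H/3 = 10.37 ft above the base.
FS_sliding = μW / P_a = 0.64×77439 / 18990 = 2.610.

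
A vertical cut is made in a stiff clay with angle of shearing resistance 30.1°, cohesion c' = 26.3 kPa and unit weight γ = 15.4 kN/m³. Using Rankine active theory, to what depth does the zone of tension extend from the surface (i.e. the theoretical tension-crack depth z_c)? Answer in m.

5.93 m

K_a = tan²(45° − 30.1°/2) = 0.3320; √K_a = 0.5762.
The active pressure is zero where K_a γ z = 2c√K_a, so z_c = 2c/(γ√K_a) = 2×26.3/(15.4×0.5762) = 5.928 m.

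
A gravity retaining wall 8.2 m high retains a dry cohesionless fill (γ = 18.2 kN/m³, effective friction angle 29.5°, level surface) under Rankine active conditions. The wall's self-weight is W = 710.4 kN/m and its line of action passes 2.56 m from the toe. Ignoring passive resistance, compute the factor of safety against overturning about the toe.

K_a = tan²(45° − 29.5°/2) = 0.3401.
P_a = ½K_aγH² = 0.5×0.3401×18.2×8.2² = 208.1 kN/m, acting at H/3 = 2.733 m above the base.
Overturning moment M_o = P_a × H/3 = 208.1 × 2.733 = 568.8.
Resisting moment M_r = W × 2.56 = 710.4 × 2.56 = 1819.
FS_overturning = M_r/M_o = 1819/568.8 = 3.197.

3.20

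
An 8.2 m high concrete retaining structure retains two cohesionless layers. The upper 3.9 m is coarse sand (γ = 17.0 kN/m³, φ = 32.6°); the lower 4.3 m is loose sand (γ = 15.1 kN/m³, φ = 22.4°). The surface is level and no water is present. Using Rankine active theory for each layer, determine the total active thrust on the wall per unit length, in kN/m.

229 kN/m

K_a1 = tan²(45°−32.6°/2) = 0.2997; K_a2 = tan²(45°−22.4°/2) = 0.4482.
Layer 1: σ at base = K_a1 γ₁ h₁ = 19.87 kPa; P₁ = ½×19.87×3.9 = 38.75.
Layer 2: σ_v at top = γ₁h₁ = 66.30; σ_h top = K_a2×66.30 = 29.71; σ_h base = K_a2×(66.30+15.1×4.3) = 58.81.
P₂ = ½(29.71+58.81)×4.3 = 190.3. Total P_a = 38.75+190.3 = 229.1 kN/m.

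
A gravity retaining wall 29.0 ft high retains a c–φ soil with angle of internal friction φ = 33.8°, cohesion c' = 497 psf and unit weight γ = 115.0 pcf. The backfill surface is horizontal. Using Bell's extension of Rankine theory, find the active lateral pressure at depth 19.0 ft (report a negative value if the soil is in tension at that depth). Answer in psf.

K_a = (1 − sin φ)/(1 + sin φ) = 0.2851.
σ_a = K_a γ z − 2c√K_a = 0.2851×115.0×19.0 − 2×497×0.5340 = 92.20 psf.

92.2 psf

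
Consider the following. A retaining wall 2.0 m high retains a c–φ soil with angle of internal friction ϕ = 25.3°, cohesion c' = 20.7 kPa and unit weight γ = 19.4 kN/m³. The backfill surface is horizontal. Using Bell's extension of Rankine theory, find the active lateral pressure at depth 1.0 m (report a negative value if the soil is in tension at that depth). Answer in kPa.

-18.4 kPa

K_a = (1 − sin φ)/(1 + sin φ) = 0.4012.
σ_a = K_a γ z − 2c√K_a = 0.4012×19.4×1.0 − 2×20.7×0.6334 = -18.44 kPa.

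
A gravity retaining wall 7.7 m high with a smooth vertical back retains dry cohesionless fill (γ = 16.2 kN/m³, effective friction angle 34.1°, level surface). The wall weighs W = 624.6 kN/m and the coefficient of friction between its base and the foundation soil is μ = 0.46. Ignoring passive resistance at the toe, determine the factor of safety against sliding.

K_a = tan²(45° − 34.1°/2) = 0.2815.
P_a = ½K_aγH² = 0.5×0.2815×16.2×7.7² = 135.2 kN/m, acting at H/3 = 2.567 m above the base.
FS_sliding = μW / P_a = 0.46×624.6 / 135.2 = 2.125.

2.13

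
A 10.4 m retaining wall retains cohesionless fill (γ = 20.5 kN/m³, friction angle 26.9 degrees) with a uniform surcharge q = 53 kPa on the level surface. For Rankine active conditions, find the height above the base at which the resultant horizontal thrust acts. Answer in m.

4.04 m

K_a = 0.3770.
Triangular part P₁ = ½K_aγH² = 418.0 at H/3 = 3.467 m; rectangular part P₂ = K_a q H = 207.8 at H/2 = 5.200 m.
ȳ = (P₁·3.467 + P₂·5.200)/(P₁+P₂) = 4.042 m.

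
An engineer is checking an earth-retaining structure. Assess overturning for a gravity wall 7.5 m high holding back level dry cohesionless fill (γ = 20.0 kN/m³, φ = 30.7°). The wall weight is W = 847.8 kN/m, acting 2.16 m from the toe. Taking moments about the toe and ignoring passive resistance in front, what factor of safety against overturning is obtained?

4.02

K_a = tan²(45° − 30.7°/2) = 0.3240.
P_a = ½K_aγH² = 0.5×0.3240×20.0×7.5² = 182.3 kN/m, acting at H/3 = 2.500 m above the base.
Overturning moment M_o = P_a × H/3 = 182.3 × 2.500 = 455.7.
Resisting moment M_r = W × 2.16 = 847.8 × 2.16 = 1831.
FS_overturning = M_r/M_o = 1831/455.7 = 4.019.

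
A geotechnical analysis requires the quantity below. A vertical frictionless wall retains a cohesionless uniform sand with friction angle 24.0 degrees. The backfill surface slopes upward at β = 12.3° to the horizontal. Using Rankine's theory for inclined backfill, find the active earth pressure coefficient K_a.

0.465

K_a = cos β · (cos β − √(cos²β − cos²φ)) / (cos β + √(cos²β − cos²φ)).
cos β = 0.9770, cos φ = 0.9135, √(cos²β − cos²φ) = 0.3465.
K_a = 0.9770 × (0.9770 − 0.3465)/(0.9770 + 0.3465) = 0.4655.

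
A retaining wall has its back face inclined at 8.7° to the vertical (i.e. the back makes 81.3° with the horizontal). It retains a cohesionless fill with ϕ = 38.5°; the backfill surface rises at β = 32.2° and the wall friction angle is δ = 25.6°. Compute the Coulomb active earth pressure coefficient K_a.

0.504

K_a = sin²(α+φ) / [sin²α · sin(α−δ) · (1 + √{sin(φ+δ)sin(φ−β) / (sin(α−δ)sin(α+β))})²].
With α = 81.3°, φ = 38.5°, δ = 25.6°, β = 32.2°: K_a = 0.5036.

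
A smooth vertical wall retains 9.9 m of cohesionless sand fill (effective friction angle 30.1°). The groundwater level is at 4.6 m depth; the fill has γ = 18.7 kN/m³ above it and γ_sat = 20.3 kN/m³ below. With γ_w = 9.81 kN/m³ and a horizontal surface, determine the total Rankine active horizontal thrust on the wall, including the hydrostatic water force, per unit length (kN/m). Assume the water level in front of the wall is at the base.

K_a = tan²(45° − φ/2) = 0.3320.
γ' = 20.3 − 9.81 = 10.49 kN/m³. Depth below WT = 5.3 m.
σ'_h at WT = K_a γ d_w = 28.56 kPa; at base = 28.56 + K_a γ' × 5.3 = 47.02 kPa.
P₁ (0–4.6 m) = ½×28.56×4.6 = 65.68. P₂ (4.6–9.9 m) = ½(28.56+47.02)×5.3 = 200.3.
P_w = ½ γ_w h₂² = 0.5×9.81×5.3² = 137.8. Total = 65.68+200.3+137.8 = 403.7 kN/m.

404 kN/m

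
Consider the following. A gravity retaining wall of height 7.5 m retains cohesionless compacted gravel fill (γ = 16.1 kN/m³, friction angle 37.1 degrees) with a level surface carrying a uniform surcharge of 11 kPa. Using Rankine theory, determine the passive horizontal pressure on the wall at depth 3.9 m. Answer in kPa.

298 kPa

K_p = (1 + sin φ)/(1 − sin φ) = 4.040.
σ_v = γz + q = 16.1 × 3.9 + 11 = 73.79 kPa.
σ_h = K_p σ_v = 4.040 × 73.79 = 298.1 kPa.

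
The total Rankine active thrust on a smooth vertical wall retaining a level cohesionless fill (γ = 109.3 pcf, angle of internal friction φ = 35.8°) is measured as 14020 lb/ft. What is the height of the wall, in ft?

31.3 ft

K_a = 0.2619. P_a = ½ K_a γ H² ⇒ H = √(2P_a/(K_a γ)).
H = √(2×14020/(0.2619×109.3)) = 31.30 ft.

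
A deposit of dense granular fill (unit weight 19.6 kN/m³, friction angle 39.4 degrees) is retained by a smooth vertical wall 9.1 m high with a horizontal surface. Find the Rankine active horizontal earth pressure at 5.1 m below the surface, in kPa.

22.3 kPa

K_a = (1 − sin φ)/(1 + sin φ) = 0.2234.
σ_h = K_a γ z = 0.2234 × 19.6 × 5.1 = 22.34 kPa.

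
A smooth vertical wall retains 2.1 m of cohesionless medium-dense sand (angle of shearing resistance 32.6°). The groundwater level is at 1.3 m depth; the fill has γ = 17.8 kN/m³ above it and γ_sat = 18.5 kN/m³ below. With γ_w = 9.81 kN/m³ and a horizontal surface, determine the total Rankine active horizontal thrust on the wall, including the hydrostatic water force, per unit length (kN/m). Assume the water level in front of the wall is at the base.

K_a = tan²(45° − φ/2) = 0.2997.
γ' = 18.5 − 9.81 = 8.690 kN/m³. Depth below WT = 0.8 m.
σ'_h at WT = K_a γ d_w = 6.936 kPa; at base = 6.936 + K_a γ' × 0.8 = 9.020 kPa.
P₁ (0–1.3 m) = ½×6.936×1.3 = 4.508. P₂ (1.3–2.1 m) = ½(6.936+9.020)×0.8 = 6.382.
P_w = ½ γ_w h₂² = 0.5×9.81×0.8² = 3.139. Total = 4.508+6.382+3.139 = 14.03 kN/m.

14.0 kN/m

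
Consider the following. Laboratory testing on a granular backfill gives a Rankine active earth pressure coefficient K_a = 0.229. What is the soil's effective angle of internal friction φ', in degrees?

38.9°

K_a = tan²(45° − φ/2) ⇒ 45° − φ/2 = arctan(√0.229) = 25.57°.
φ = 2(45° − 25.57°) = 38.85°.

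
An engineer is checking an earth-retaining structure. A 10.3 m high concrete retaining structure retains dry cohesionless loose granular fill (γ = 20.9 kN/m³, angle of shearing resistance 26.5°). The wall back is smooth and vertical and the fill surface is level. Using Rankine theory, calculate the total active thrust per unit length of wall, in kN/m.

K_a = tan²(45° − φ/2) = 0.3829.
P_a = ½ K_a γ H² = 0.5 × 0.3829 × 20.9 × 10.3² = 424.5 kN/m.

425 kN/m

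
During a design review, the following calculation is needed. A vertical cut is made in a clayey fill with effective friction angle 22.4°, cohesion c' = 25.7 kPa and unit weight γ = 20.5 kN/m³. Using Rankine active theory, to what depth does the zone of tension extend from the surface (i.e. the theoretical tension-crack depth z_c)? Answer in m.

3.75 m

K_a = tan²(45° − 22.4°/2) = 0.4482; √K_a = 0.6694.
The active pressure is zero where K_a γ z = 2c√K_a, so z_c = 2c/(γ√K_a) = 2×25.7/(20.5×0.6694) = 3.745 m.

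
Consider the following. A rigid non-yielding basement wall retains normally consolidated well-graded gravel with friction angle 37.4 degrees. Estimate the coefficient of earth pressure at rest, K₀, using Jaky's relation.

K₀ = 1 − sin φ' = 1 − sin 37.4° = 0.3926.

0.393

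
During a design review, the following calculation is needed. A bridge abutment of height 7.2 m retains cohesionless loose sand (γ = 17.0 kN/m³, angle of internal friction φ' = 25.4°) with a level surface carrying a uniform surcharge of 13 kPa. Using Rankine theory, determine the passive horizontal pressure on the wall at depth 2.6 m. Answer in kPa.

143 kPa

K_p = (1 + sin φ)/(1 − sin φ) = 2.502.
σ_v = γz + q = 17.0 × 2.6 + 13 = 57.20 kPa.
σ_h = K_p σ_v = 2.502 × 57.20 = 143.1 kPa.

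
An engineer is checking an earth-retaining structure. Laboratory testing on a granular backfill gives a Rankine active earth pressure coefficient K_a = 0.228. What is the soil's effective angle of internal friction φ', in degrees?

K_a = tan²(45° − φ/2) ⇒ 45° − φ/2 = arctan(√0.228) = 25.52°.
φ = 2(45° − 25.52°) = 38.95°.

39.0°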